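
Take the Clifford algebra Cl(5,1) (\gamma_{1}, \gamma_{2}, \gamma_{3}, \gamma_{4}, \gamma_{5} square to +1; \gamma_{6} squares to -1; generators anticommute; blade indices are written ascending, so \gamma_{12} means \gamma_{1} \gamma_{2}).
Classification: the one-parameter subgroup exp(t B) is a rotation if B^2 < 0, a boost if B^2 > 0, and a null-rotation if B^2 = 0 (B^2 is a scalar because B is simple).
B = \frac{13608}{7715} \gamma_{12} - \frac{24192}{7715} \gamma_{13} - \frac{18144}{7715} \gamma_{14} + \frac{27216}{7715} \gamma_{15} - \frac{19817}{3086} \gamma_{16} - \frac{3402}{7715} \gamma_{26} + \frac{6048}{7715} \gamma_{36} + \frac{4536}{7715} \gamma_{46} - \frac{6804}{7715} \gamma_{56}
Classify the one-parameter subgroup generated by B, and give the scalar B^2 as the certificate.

B^2 term by term: the squares give (\frac{13608}{7715})^2*(\gamma_{12})^2 + (-\frac{24192}{7715})^2*(\gamma_{13})^2 + (-\frac{18144}{7715})^2*(\gamma_{14})^2 + (\frac{27216}{7715})^2*(\gamma_{15})^2 + (-\frac{19817}{3086})^2*(\gamma_{16})^2 + (-\frac{3402}{7715})^2*(\gamma_{26})^2 + (\frac{6048}{7715})^2*(\gamma_{36})^2 + (\frac{4536}{7715})^2*(\gamma_{46})^2 + (-\frac{6804}{7715})^2*(\gamma_{56})^2 = \frac{185177664}{59521225}*(-1) + \frac{585252864}{59521225}*(-1) + \frac{329204736}{59521225}*(-1) + \frac{740710656}{59521225}*(-1) + \frac{392713489}{9523396}*(+1) + \frac{11573604}{59521225}*(+1) + \frac{36578304}{59521225}*(+1) + \frac{20575296}{59521225}*(+1) + \frac{46294416}{59521225}*(+1) = \frac{49}{4} (each basis 2-blade squares to minus the product of its generators' squares); cross terms between blades sharing an index anticommute and cancel; the commuting (index-disjoint) pairs give grade-4 terms 2*c*c'*(blade product), which cancel blade by blade — \gamma_{1236}: \frac{164602368}{59521225} - \frac{164602368}{59521225} = 0; \gamma_{1246}: \frac{123451776}{59521225} - \frac{123451776}{59521225} = 0; \gamma_{1256}: -\frac{185177664}{59521225} + \frac{185177664}{59521225} = 0; \gamma_{1346}: -\frac{219469824}{59521225} + \frac{219469824}{59521225} = 0; \gamma_{1356}: \frac{329204736}{59521225} - \frac{329204736}{59521225} = 0; \gamma_{1456}: \frac{246903552}{59521225} - \frac{246903552}{59521225} = 0 — confirming B is simple. So B^2 = \frac{49}{4}.
Answer: boost, certificate B^2 = \frac{49}{4}. The scalar \frac{49}{4} is the complete invariant here: its sign names the subgroup type.


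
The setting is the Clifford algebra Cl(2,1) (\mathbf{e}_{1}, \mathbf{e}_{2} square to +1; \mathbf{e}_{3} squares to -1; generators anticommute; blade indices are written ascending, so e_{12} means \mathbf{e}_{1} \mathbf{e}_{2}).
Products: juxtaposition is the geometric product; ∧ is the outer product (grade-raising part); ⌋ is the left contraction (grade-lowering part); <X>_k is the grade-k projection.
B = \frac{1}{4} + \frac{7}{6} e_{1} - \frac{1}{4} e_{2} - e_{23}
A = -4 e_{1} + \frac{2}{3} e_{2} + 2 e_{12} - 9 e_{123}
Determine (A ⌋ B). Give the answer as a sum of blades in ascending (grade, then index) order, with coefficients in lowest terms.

step 1: -\frac{29}{6} - \frac{2}{3} e_{3}
Answer: -\frac{29}{6} - \frac{2}{3} e_{3}


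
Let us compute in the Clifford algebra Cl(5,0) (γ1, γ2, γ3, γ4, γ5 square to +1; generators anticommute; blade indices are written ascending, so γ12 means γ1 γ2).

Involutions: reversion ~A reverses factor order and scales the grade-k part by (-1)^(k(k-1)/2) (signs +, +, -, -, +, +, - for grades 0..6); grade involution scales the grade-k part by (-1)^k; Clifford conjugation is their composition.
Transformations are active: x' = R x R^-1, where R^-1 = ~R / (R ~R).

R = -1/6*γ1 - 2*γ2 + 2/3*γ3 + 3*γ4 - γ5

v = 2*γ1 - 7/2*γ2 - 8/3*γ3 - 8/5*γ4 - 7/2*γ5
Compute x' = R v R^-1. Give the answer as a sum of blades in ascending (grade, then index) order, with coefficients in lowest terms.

~R = -1/6*γ1 - 2*γ2 + 2/3*γ3 + 3*γ4 - γ5, and R ~R = 521/36, so R^-1 = ~R / (521/36).
R v = 323/90 + 55/12*γ12 - 8/9*γ13 - 86/15*γ14 + 31/12*γ15 + 23/3*γ23 + 137/10*γ24 + 7/2*γ25 + 104/15*γ34 - 5*γ35 - 121/10*γ45
Answer: -16276/7815*γ1 + 13067/5210*γ2 + 7808/2605*γ3 + 8044/2605*γ4 + 15651/5210*γ5


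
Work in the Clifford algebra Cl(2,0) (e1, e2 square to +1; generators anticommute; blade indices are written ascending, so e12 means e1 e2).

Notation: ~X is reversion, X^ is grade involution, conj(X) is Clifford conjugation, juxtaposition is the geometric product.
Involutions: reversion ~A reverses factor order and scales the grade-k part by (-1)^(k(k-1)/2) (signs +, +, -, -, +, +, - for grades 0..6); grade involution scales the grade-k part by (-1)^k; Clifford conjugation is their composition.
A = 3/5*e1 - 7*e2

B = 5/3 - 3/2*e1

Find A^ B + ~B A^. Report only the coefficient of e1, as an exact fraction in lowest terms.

first term: 9/10 - e1 + 35/3*e2 + 21/2*e12
second term: 9/10 - e1 + 35/3*e2 - 21/2*e12
Answer: -2


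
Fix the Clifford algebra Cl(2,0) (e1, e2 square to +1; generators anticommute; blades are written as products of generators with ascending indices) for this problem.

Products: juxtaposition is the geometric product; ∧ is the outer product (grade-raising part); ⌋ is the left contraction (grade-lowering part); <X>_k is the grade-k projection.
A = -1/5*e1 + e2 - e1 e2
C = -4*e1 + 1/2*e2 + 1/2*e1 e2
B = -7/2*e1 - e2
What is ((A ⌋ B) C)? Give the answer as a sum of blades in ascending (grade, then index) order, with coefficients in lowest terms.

step 1: -3/10
step 2: 6/5*e1 - 3/20*e2 - 3/20*e1 e2
Answer: 6/5*e1 - 3/20*e2 - 3/20*e1 e2


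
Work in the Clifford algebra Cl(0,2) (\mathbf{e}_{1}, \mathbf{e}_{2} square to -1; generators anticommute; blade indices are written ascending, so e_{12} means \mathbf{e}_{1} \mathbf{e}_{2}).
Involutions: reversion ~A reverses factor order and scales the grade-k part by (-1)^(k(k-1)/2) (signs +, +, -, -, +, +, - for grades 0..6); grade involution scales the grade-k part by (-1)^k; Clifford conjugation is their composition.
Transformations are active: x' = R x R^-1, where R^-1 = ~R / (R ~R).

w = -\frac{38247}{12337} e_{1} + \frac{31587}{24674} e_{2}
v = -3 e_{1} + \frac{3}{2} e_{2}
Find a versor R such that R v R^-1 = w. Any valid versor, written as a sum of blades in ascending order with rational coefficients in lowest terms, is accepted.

Reasoning: v^2 = w^2 = -\frac{45}{4} since conjugation preserves the quadratic form; R = v + w = -\frac{75258}{12337} e_{1} + \frac{34299}{12337} e_{2} is then valid when invertible, keeping its own part and reversing (v - w)/2.
Answer: -\frac{75258}{12337} e_{1} + \frac{34299}{12337} e_{2}


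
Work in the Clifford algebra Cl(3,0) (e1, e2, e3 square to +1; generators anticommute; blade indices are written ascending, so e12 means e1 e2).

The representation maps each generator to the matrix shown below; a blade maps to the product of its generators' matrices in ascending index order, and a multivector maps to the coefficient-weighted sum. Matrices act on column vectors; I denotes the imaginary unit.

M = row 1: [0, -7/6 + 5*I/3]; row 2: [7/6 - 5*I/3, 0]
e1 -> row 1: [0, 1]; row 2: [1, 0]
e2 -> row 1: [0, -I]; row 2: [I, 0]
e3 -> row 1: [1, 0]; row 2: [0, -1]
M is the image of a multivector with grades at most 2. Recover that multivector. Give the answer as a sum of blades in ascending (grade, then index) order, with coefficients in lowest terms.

Method: 1, rho(e1), rho(e2), rho(e3) form a trace-orthogonal basis of the 2x2 complex matrices (tr(X Y) = 2 if X = Y, else 0), so M = m0*1 + m1*rho(e1) + m2*rho(e2) + m3*rho(e3) with m0 = tr(M)/2 = 0, m1 = tr(M rho(e1))/2 = 0, m2 = tr(M rho(e2))/2 = -5/3 - 7*I/6, m3 = tr(M rho(e3))/2 = 0.
Multiplying table entries, the bivector images are rho(e12) = I*rho(e3), rho(e13) = -I*rho(e2), rho(e23) = I*rho(e1); with real blade coefficients the real parts of m0..m3 are the coefficients of 1, e1, e2, e3 and the imaginary parts give the bivectors (e23: Im m1, e13: -Im m2, e12: Im m3).
Answer: -5/3*e2 + 7/6*e13


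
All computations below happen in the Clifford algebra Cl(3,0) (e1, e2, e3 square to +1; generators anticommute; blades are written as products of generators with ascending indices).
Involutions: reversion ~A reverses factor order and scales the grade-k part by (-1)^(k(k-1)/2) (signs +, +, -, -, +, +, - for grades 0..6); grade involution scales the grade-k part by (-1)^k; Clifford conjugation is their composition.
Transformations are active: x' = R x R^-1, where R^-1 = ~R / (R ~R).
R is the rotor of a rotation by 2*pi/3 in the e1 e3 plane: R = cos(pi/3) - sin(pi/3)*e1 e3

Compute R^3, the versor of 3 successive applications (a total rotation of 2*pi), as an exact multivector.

The rotor phase is half the rotation angle and phases add under composition, so 3 steps in the e1 e3 plane accumulate phase 3*(pi/3) = pi: R^3 = cos(pi) - sin(pi)*e1 e3.
cos(pi) = -1 and sin(pi) = 0, so R^3 = -1. The total rotation 2*pi is 1 full turn, so every vector returns to itself, yet the rotor is -1, on the OTHER sheet of the double cover (an odd number of 2*pi turns).
Answer: -1


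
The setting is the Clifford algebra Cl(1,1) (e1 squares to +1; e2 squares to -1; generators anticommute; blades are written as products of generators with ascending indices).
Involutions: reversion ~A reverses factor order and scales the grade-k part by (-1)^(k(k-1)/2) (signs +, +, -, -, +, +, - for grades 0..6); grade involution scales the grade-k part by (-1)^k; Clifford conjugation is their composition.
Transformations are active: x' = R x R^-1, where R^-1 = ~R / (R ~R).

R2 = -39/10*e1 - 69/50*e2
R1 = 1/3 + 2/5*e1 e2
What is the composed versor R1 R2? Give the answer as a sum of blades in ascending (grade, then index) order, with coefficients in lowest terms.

Distribute over the terms of R1 (each basis-blade product reordered to ascending indices, repeated generators contracted through their squares):
(1/3) R2 = -13/10*e1 - 23/50*e2
(2/5*e1 e2) R2 = 69/125*e1 + 39/25*e2
Summing the partial products and collecting blades:
Answer: -187/250*e1 + 11/10*e2


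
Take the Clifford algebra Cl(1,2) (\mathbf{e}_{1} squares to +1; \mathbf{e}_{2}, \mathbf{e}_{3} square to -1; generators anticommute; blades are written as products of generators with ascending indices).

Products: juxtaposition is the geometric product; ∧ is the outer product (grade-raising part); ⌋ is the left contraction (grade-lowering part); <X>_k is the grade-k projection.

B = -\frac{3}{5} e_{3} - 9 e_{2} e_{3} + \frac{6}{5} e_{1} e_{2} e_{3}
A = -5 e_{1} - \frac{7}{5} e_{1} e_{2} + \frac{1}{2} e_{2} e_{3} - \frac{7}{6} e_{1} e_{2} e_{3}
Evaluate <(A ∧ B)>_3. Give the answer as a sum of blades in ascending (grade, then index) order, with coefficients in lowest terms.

step 1: 3 e_{1} e_{3} + \frac{1146}{25} e_{1} e_{2} e_{3}
step 2: \frac{1146}{25} e_{1} e_{2} e_{3}
Answer: \frac{1146}{25} e_{1} e_{2} e_{3}


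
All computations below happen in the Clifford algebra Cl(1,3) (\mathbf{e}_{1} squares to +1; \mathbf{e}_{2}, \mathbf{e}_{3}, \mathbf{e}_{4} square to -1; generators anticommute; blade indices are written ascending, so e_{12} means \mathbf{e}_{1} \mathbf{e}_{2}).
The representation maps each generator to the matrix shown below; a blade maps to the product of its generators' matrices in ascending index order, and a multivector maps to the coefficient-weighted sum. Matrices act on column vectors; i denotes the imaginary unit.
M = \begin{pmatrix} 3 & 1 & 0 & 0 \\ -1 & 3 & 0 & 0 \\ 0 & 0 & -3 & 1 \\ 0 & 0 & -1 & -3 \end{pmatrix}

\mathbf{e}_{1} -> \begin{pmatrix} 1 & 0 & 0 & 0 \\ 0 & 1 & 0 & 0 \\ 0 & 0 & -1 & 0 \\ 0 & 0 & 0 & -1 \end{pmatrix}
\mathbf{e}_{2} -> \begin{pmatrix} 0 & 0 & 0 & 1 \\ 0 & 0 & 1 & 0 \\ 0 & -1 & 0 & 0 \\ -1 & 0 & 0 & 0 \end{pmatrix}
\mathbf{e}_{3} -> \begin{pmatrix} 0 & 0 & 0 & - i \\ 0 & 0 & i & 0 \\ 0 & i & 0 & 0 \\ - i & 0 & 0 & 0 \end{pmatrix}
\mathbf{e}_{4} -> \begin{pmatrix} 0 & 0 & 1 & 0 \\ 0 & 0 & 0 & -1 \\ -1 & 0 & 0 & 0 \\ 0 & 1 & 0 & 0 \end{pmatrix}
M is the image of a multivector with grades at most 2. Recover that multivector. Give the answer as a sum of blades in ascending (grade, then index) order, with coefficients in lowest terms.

Method: the blade images are trace-orthogonal — tr(rho(e_A) rho(e_B)^-1) = 4 if A = B and 0 otherwise — and rho(e_A)^-1 = (e_A)^2 * rho(e_A) with (e_A)^2 = +1 or -1, so the coefficient of e_A in the preimage is (e_A)^2 * tr(M rho(e_A))/4.
Nonzero projections over blades of grade <= 2: e_{1}: (e_{1})^2 = +1, tr(M rho(e_{1})) = 12, coefficient 3; e_{24}: (e_{24})^2 = -1, tr(M rho(e_{24})) = -4, coefficient 1. Every other blade of grade <= 2 projects to 0.
Answer: 3 e_{1} + e_{24}


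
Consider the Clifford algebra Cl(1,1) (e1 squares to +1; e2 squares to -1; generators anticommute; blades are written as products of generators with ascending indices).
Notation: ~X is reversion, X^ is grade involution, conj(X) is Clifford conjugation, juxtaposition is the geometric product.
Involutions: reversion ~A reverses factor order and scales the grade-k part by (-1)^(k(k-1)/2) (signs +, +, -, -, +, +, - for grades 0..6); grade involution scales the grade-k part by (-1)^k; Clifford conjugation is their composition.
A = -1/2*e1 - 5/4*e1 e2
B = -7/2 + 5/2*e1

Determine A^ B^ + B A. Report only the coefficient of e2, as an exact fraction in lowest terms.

first term: -5/4 - 7/4*e1 - 25/8*e2 + 35/8*e1 e2
second term: -5/4 + 7/4*e1 - 25/8*e2 + 35/8*e1 e2
Answer: -25/4


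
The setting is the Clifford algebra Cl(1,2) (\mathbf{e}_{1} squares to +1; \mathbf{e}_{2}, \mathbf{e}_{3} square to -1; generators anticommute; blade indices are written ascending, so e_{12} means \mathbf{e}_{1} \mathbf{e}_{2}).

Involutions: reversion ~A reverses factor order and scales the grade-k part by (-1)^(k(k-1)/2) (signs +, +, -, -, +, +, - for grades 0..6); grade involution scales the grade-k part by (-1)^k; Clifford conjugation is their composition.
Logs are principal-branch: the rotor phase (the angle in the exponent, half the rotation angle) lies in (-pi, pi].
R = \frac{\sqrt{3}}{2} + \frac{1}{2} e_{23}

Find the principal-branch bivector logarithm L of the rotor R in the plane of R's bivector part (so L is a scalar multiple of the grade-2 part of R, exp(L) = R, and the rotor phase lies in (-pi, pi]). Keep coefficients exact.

The scalar part of R is \frac{\sqrt{3}}{2}, so the principal-branch rotor phase is pinned; divide the bivector part by its sine to get the unit plane — L is the phase times that plane.
Concretely: cos(phase) = \frac{\sqrt{3}}{2} gives phase = ±\frac{\pi}{6}, and since phase/sin(phase) is even the sign is immaterial: L = (phase/sin(phase)) * <R>_2 = (\frac{\pi}{3}) * <R>_2.
Answer: \frac{\pi}{6} e_{23}


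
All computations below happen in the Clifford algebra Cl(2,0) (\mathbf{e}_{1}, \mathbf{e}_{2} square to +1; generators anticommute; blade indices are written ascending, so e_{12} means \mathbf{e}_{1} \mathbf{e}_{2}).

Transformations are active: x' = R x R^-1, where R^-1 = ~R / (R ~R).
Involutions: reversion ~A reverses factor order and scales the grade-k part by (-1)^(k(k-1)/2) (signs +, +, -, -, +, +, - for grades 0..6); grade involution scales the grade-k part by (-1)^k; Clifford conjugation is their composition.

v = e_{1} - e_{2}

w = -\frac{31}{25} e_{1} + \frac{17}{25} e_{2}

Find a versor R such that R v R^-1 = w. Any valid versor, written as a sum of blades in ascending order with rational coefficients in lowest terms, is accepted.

Sketch: the shared square 2 makes R = v + w = -\frac{6}{25} e_{1} - \frac{8}{25} e_{2} the natural versor; its sandwich fixes that direction, negates (v - w)/2, and sends v to w.
Answer: -\frac{6}{25} e_{1} - \frac{8}{25} e_{2}


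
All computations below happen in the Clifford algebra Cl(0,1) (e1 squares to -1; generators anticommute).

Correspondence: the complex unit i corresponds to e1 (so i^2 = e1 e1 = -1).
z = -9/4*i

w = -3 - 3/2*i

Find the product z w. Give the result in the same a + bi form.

In blades: z = -9/4*e1, w = -3 - 3/2*e1.
Distribute z over w term by term (generator squares from the signature, products reordered to ascending indices): (-9/4*e1)*w = -27/8 + 27/4*e1.
Sum: -27/8 + 27/4*e1; translating back through the correspondence:
Answer: -27/8 + 27/4*i


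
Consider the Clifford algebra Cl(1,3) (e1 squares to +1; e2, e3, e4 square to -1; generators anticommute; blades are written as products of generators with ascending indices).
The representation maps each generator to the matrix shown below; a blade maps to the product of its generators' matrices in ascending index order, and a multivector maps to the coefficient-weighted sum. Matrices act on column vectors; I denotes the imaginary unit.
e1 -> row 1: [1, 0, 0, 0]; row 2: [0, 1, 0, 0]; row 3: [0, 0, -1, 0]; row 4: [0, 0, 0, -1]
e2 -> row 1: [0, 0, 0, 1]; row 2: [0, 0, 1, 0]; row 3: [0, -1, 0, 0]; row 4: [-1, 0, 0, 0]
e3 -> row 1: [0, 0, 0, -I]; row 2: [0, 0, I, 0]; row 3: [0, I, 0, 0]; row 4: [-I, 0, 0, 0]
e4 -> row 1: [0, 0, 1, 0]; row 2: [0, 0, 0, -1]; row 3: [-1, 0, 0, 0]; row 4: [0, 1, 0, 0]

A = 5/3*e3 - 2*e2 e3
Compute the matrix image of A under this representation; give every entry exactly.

Bivector images (products of the table entries): rho(e2 e3) = rho(e2)rho(e3) = row 1: [-I, 0, 0, 0]; row 2: [0, I, 0, 0]; row 3: [0, 0, -I, 0]; row 4: [0, 0, 0, I].
M = (5/3)*rho(e3) + (-2)*rho(e2 e3), summed entrywise:
Answer: row 1: [2*I, 0, 0, -5*I/3]; row 2: [0, -2*I, 5*I/3, 0]; row 3: [0, 5*I/3, 2*I, 0]; row 4: [-5*I/3, 0, 0, -2*I]


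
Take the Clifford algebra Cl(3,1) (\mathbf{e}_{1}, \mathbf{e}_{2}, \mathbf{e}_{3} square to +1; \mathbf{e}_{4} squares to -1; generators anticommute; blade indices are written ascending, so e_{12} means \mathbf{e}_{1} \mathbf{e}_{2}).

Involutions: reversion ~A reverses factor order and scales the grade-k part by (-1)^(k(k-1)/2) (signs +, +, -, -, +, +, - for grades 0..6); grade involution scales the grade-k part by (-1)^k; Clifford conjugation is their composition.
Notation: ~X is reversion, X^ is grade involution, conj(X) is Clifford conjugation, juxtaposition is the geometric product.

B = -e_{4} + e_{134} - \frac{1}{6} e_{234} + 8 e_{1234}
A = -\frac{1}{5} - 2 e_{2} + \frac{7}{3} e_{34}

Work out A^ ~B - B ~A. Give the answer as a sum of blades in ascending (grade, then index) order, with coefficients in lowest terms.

first term: -\frac{7}{3} e_{1} + \frac{7}{18} e_{2} + \frac{7}{3} e_{3} + \frac{1}{5} e_{4} + \frac{56}{3} e_{12} - 2 e_{24} + \frac{1}{3} e_{34} - \frac{79}{5} e_{134} - \frac{1}{30} e_{234} + \frac{2}{5} e_{1234}
second term: -\frac{7}{3} e_{1} + \frac{7}{18} e_{2} + \frac{7}{3} e_{3} + \frac{1}{5} e_{4} - \frac{56}{3} e_{12} - 2 e_{24} + \frac{1}{3} e_{34} - \frac{81}{5} e_{134} + \frac{1}{30} e_{234} - \frac{18}{5} e_{1234}
Answer: \frac{112}{3} e_{12} + \frac{2}{5} e_{134} - \frac{1}{15} e_{234} + 4 e_{1234}


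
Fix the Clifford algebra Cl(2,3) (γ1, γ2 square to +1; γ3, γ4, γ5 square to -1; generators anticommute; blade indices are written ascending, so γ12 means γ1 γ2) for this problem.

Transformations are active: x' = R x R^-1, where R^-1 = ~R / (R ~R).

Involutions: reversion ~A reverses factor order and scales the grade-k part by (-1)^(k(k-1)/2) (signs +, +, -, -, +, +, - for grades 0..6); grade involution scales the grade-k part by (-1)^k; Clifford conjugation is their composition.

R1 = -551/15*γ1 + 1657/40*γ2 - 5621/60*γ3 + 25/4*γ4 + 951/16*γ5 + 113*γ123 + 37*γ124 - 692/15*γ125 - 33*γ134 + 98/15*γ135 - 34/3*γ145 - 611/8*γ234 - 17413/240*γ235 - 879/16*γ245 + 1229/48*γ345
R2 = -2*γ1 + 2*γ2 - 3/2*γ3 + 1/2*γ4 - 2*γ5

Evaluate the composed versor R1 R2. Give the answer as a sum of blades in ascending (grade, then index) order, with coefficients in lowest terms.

Distribute over the terms of R2 (each basis-blade product reordered to ascending indices, repeated generators contracted through their squares):
R1 (-2*γ1) = 1102/15 + 1657/20*γ12 - 5621/30*γ13 + 25/2*γ14 + 951/8*γ15 - 226*γ23 - 74*γ24 + 1384/15*γ25 + 66*γ34 - 196/15*γ35 + 68/3*γ45 - 611/4*γ1234 - 17413/120*γ1235 - 879/8*γ1245 + 1229/24*γ1345
R1 (2*γ2) = 1657/20 - 1102/15*γ12 - 226*γ13 - 74*γ14 + 1384/15*γ15 + 5621/30*γ23 - 25/2*γ24 - 951/8*γ25 - 611/4*γ34 - 17413/120*γ35 - 879/8*γ45 - 66*γ1234 + 196/15*γ1235 - 68/3*γ1245 - 1229/24*γ2345
R1 (-3/2*γ3) = -5621/40 + 339/2*γ12 + 551/10*γ13 + 99/2*γ14 - 49/5*γ15 - 4971/80*γ23 + 1833/16*γ24 + 17413/160*γ25 + 75/8*γ34 + 2853/32*γ35 + 1229/32*γ45 + 111/2*γ1234 - 346/5*γ1235 + 17*γ1345 + 2637/32*γ2345
R1 (1/2*γ4) = -25/8 - 37/2*γ12 + 33/2*γ13 - 551/30*γ14 - 17/3*γ15 + 611/16*γ23 + 1657/80*γ24 - 879/32*γ25 - 5621/120*γ34 + 1229/96*γ35 - 951/32*γ45 + 113/2*γ1234 + 346/15*γ1245 - 49/15*γ1345 + 17413/480*γ2345
R1 (-2*γ5) = 951/8 - 1384/15*γ12 + 196/15*γ13 - 68/3*γ14 + 1102/15*γ15 - 17413/120*γ23 - 879/8*γ24 - 1657/20*γ25 + 1229/24*γ34 + 5621/30*γ35 - 25/2*γ45 - 226*γ1235 - 74*γ1245 + 66*γ1345 + 611/4*γ2345
Summing the partial products and collecting blades:
Answer: 3157/24 + 4087/60*γ12 - 3287/10*γ13 - 1591/30*γ14 + 32297/120*γ15 - 24923/120*γ23 - 611/10*γ24 - 6743/240*γ25 - 8761/120*γ34 + 2623/20*γ35 - 4369/48*γ45 - 427/4*γ1234 - 51269/120*γ1235 - 7339/40*γ1245 + 15713/120*γ1345 + 8809/40*γ2345


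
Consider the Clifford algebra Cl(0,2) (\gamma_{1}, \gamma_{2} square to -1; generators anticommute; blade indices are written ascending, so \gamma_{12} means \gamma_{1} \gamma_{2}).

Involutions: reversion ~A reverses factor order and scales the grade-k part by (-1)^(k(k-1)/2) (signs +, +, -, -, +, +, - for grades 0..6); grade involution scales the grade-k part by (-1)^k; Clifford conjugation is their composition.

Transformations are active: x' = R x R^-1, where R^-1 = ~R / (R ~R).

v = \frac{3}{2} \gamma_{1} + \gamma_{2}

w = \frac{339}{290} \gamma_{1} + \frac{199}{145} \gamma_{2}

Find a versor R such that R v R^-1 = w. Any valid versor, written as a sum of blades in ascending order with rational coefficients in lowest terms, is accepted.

Since q(v) = q(w) = -\frac{13}{4}, the sum R = v + w = \frac{387}{145} \gamma_{1} + \frac{344}{145} \gamma_{2} does the job whenever invertible.
Answer: \frac{387}{145} \gamma_{1} + \frac{344}{145} \gamma_{2}


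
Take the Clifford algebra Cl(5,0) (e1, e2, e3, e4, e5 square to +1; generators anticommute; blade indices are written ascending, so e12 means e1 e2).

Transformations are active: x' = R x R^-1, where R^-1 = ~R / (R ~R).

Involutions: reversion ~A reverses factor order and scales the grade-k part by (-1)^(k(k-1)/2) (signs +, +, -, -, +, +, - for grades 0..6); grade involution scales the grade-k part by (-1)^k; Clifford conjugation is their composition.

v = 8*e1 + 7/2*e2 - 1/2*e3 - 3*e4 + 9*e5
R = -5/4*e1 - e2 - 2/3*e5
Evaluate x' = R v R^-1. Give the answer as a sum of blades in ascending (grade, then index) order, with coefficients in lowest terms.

~R = -5/4*e1 - e2 - 2/3*e5, and R ~R = 433/144, so R^-1 = ~R / (433/144).
R v = -39/2 + 29/8*e12 + 5/8*e13 + 15/4*e14 - 71/12*e15 + 1/2*e23 + 3*e24 - 20/3*e25 - 1/3*e35 - 2*e45
Answer: 3556/433*e1 + 8201/866*e2 + 1/2*e3 + 3*e4 - 153/433*e5


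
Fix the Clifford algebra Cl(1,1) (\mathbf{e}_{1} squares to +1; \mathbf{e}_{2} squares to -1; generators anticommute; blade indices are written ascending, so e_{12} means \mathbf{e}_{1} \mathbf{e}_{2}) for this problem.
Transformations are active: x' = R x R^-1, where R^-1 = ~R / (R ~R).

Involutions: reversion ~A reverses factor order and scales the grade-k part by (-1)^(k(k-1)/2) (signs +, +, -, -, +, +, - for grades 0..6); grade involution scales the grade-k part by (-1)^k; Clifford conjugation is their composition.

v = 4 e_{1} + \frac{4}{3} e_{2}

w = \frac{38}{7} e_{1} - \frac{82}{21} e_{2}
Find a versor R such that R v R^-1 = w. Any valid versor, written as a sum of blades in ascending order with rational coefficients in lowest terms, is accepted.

Reasoning: v^2 = w^2 = \frac{128}{9} since conjugation preserves the quadratic form; R = v + w = \frac{66}{7} e_{1} - \frac{18}{7} e_{2} is then valid when invertible, keeping its own part and reversing (v - w)/2.
Answer: \frac{66}{7} e_{1} - \frac{18}{7} e_{2}


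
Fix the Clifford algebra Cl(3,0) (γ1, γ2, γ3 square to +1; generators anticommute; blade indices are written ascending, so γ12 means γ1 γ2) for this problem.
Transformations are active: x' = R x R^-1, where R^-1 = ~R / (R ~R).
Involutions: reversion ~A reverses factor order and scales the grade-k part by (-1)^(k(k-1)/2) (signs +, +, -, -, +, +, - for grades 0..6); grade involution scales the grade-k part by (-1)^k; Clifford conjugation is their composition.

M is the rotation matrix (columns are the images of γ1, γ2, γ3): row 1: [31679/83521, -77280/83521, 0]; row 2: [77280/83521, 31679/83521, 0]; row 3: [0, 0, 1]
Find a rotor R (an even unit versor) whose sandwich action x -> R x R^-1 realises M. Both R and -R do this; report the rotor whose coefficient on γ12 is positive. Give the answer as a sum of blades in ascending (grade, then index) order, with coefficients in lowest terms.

Method: write R = a + b12*γ12 + b13*γ13 + b23*γ23 with a^2 + b12^2 + b13^2 + b23^2 = 1 (so R^-1 = ~R). Expanding the columns R e_j ~R gives tr M = 4a^2 - 1 and, from the antisymmetric part, M21 - M12 = -4a*b12, M13 - M31 = 4a*b13, M32 - M23 = -4a*b23.
Here tr M = 146879/83521, so a^2 = (1 + tr M)/4 = 57600/83521 and a = ±240/289. Taking a = 240/289: M21 - M12 = 154560/83521, M13 - M31 = 0, M32 - M23 = 0, giving b12 = -161/289, b13 = 0, b23 = 0, i.e. R = 240/289 - 161/289*γ12.
Its γ12 coefficient is negative, so report the other preimage -R.
Answer: -240/289 + 161/289*γ12. Note: both R and -R realise this M (trace 146879/83521); the covering map identifies them, and the γ12-coefficient sign is the tie-breaker.


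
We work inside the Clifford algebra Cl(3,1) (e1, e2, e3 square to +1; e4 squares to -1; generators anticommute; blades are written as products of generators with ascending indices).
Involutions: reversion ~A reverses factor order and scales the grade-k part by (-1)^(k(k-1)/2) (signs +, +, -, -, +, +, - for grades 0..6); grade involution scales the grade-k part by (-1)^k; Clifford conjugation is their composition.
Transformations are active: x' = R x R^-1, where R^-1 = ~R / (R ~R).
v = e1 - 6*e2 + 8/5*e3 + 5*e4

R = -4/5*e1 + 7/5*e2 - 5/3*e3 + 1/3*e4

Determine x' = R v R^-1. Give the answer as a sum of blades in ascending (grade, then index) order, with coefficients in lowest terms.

~R = -4/5*e1 + 7/5*e2 - 5/3*e3 + 1/3*e4, and R ~R = 79/15, so R^-1 = ~R / (79/15).
R v = -203/15 + 17/5*e1 e2 + 29/75*e1 e3 - 13/3*e1 e4 - 194/25*e2 e3 + 9*e2 e4 - 133/15*e3 e4
Answer: 1229/395*e1 - 472/395*e2 + 8254/1185*e3 - 1591/237*e4


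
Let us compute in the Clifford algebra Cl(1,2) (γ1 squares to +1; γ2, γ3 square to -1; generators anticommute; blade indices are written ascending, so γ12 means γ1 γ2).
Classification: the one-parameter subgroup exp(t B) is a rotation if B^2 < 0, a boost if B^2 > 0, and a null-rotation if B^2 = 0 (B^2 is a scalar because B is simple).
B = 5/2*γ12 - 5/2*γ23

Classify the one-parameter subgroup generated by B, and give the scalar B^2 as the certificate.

B^2 term by term: the squares give (5/2)^2*(γ12)^2 + (-5/2)^2*(γ23)^2 = 25/4*(+1) + 25/4*(-1) = 0 (each basis 2-blade squares to minus the product of its generators' squares); cross terms between blades sharing an index anticommute and cancel. So B^2 = 0.
Answer: null-rotation, certificate B^2 = 0. One invariant decides it: the square 0 survives every conjugation, and its sign is exactly the classification.


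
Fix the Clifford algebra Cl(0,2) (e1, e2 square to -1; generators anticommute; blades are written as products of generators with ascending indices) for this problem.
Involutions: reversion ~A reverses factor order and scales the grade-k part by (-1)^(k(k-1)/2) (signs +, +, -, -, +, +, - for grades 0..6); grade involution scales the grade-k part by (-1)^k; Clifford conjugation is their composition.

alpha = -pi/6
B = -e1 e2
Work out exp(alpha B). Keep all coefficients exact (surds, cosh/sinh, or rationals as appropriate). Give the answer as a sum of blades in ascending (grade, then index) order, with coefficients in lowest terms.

B^2 = (-1)^2*(e1 e2)^2 = 1*(-1) = -1 (a basis 2-blade squares to minus the product of its generators' squares).
B^2 = -1 — circular case — the even/odd split gives cos and sin: l = 1, alpha*l = -pi/6, so exp(alpha B) = cos(-pi/6) + (sin(-pi/6)/1)*B = sqrt(3)/2 + (-1/2)*B.
Answer: sqrt(3)/2 + 1/2*e1 e2


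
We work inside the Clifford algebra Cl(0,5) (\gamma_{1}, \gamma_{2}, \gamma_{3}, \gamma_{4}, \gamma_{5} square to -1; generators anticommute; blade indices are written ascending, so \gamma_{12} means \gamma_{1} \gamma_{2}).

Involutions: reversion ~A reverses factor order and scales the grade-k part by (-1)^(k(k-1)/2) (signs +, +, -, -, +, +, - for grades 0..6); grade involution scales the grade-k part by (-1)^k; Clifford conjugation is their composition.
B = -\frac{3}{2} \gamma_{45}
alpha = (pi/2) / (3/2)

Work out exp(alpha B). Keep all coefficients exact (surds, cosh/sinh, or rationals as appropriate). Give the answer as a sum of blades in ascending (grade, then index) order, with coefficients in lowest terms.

B^2 = (-\frac{3}{2})^2*(\gamma_{45})^2 = \frac{9}{4}*(-1) = -\frac{9}{4} (a basis 2-blade squares to minus the product of its generators' squares).
B^2 = -\frac{9}{4} — a negative square means the series sums to a rotation: l = \frac{3}{2}, alpha*l = \frac{\pi}{2}, so exp(alpha B) = cos(\frac{\pi}{2}) + (sin(\frac{\pi}{2})/(\frac{3}{2}))*B = 0 + (\frac{2}{3})*B.
Answer: -\gamma_{45}


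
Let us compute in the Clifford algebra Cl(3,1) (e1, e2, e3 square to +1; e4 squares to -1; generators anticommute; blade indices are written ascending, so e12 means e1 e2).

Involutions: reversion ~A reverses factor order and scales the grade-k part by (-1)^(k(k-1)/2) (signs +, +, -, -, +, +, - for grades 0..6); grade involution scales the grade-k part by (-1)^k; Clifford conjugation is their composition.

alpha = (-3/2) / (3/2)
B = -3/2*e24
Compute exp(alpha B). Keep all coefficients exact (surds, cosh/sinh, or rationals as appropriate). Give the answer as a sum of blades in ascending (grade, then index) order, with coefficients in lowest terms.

B^2 = (-3/2)^2*(e24)^2 = 9/4*(+1) = 9/4 (a basis 2-blade squares to minus the product of its generators' squares).
B^2 = 9/4 — B^2 > 0, so the exponential closes hyperbolically: l = 3/2, alpha*l = -3/2, so exp(alpha B) = cosh(-3/2) + (sinh(-3/2)/(3/2))*B = cosh(3/2) + (-2*sinh(3/2)/3)*B.
Answer: cosh(3/2) + sinh(3/2)*e24


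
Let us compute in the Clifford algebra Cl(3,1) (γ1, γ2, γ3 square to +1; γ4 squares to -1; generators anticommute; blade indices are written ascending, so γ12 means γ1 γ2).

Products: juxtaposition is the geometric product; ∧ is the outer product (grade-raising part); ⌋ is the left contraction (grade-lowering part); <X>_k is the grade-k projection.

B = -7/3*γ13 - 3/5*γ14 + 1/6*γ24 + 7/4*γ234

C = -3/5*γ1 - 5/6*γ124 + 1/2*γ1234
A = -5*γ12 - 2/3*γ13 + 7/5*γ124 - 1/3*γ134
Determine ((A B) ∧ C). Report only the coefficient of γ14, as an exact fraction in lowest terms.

step 1: -14/9 + 7/30*γ1 + 21/25*γ2 - 1/5*γ3 - 7/9*γ4 - 7/12*γ12 - 49/20*γ13 - 5/6*γ14 - 35/3*γ23 - 3*γ24 - 2/5*γ34 + 1/18*γ123 + 7/6*γ124 - 35/4*γ134 + 49/15*γ234 + 1/9*γ1234
step 2: 14/15*γ1 + 63/125*γ12 - 3/25*γ13 - 7/15*γ14 + 7*γ123 + 418/135*γ124 + 6/25*γ134 + 607/450*γ1234
Answer: -7/15


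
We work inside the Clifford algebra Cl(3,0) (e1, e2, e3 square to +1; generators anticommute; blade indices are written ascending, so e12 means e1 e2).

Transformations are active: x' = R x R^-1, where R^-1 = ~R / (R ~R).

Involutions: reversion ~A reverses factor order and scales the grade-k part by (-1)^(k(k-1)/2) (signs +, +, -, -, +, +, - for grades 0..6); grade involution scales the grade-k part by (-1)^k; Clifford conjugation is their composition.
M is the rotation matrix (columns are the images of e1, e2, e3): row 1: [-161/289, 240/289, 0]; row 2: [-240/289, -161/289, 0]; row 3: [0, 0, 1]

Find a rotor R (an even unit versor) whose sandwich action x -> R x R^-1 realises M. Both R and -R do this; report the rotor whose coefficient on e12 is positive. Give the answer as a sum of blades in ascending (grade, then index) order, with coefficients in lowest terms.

Method: write R = a + b12*e12 + b13*e13 + b23*e23 with a^2 + b12^2 + b13^2 + b23^2 = 1 (so R^-1 = ~R). Expanding the columns R e_j ~R gives tr M = 4a^2 - 1 and, from the antisymmetric part, M21 - M12 = -4a*b12, M13 - M31 = 4a*b13, M32 - M23 = -4a*b23.
Here tr M = -33/289, so a^2 = (1 + tr M)/4 = 64/289 and a = ±8/17. Taking a = 8/17: M21 - M12 = -480/289, M13 - M31 = 0, M32 - M23 = 0, giving b12 = 15/17, b13 = 0, b23 = 0, i.e. R = 8/17 + 15/17*e12.
Its e12 coefficient is already positive.
Answer: 8/17 + 15/17*e12. Why the constraint matters: R and -R act identically through the sandwich — M has trace -33/289 either way — so only the sign condition on e12 picks one of the two preimages.


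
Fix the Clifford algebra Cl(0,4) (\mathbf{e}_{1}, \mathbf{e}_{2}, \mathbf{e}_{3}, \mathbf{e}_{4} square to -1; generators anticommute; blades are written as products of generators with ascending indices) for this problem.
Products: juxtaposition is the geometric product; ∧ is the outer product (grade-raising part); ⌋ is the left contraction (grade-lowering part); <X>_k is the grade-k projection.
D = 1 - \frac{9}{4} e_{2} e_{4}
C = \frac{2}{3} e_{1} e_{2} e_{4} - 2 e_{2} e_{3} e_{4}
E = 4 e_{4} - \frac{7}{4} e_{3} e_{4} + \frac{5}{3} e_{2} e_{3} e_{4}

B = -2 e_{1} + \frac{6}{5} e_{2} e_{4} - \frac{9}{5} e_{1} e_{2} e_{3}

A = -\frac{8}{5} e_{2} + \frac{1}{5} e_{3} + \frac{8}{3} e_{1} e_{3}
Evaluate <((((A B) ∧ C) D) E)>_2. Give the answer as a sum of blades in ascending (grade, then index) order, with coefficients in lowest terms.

step 1: -\frac{24}{5} e_{2} - \frac{16}{3} e_{3} + \frac{48}{25} e_{4} - \frac{71}{25} e_{1} e_{2} + \frac{82}{25} e_{1} e_{3} - \frac{6}{25} e_{2} e_{3} e_{4} - \frac{16}{5} e_{1} e_{2} e_{3} e_{4}
step 2: -\frac{32}{9} e_{1} e_{2} e_{3} e_{4}
step 3: 8 e_{1} e_{3} - \frac{32}{9} e_{1} e_{2} e_{3} e_{4}
step 4: -\frac{160}{27} e_{1} - \frac{56}{9} e_{1} e_{2} + 14 e_{1} e_{4} + \frac{128}{9} e_{1} e_{2} e_{3} + \frac{40}{3} e_{1} e_{2} e_{4} + 32 e_{1} e_{3} e_{4}
step 5: -\frac{56}{9} e_{1} e_{2} + 14 e_{1} e_{4}
Answer: -\frac{56}{9} e_{1} e_{2} + 14 e_{1} e_{4}


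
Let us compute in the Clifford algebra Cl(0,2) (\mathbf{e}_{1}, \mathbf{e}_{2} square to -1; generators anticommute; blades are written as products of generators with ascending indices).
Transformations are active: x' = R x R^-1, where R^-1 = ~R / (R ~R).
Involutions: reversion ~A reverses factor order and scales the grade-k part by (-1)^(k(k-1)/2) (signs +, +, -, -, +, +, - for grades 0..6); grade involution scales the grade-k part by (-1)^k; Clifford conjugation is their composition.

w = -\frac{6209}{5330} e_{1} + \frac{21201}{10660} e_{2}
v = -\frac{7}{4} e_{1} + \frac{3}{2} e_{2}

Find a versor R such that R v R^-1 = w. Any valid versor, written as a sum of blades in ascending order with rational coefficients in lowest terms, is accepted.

A norm check does it: q(v) = q(w) = -\frac{85}{16}, hence R = v + w = -\frac{31073}{10660} e_{1} + \frac{37191}{10660} e_{2} realises the map — parallel part kept, (v - w)/2 negated, v carried to w.
Answer: -\frac{31073}{10660} e_{1} + \frac{37191}{10660} e_{2}


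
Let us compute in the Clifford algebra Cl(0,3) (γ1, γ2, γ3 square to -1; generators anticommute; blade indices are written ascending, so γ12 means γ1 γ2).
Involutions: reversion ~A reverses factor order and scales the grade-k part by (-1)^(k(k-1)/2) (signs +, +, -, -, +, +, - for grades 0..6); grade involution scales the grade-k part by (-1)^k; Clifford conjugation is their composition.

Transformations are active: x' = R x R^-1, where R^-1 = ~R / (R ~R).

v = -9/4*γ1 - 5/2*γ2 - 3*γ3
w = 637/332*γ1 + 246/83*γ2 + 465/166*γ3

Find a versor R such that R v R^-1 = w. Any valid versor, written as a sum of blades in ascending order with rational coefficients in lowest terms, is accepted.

Why this works: both vectors square to -325/16, so q(v) = q(w) and R = v + w = -55/166*γ1 + 77/166*γ2 - 33/166*γ3 carries v to w — its own direction survives, the complement (v - w)/2 flips.
Answer: -55/166*γ1 + 77/166*γ2 - 33/166*γ3


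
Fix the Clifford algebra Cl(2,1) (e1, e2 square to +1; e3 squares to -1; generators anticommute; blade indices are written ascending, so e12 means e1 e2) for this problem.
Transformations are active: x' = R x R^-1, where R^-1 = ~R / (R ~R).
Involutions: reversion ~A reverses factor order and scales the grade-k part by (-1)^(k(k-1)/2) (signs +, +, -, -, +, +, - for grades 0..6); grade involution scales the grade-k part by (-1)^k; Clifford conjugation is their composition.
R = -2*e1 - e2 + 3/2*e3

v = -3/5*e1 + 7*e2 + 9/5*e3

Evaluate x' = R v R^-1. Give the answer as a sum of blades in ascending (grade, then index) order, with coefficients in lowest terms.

~R = -2*e1 - e2 + 3/2*e3, and R ~R = 11/4, so R^-1 = ~R / (11/4).
R v = -17/2 - 73/5*e12 - 27/10*e13 - 123/10*e23
Answer: 713/55*e1 - 9/11*e2 - 609/55*e3


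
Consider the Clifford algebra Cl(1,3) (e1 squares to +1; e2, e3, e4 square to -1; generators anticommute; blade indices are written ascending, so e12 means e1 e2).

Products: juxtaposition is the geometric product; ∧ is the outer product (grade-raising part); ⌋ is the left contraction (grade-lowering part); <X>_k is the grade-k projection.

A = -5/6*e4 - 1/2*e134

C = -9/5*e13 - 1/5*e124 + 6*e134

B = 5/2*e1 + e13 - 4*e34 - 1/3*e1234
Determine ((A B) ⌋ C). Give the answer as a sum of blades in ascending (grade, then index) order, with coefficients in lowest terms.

step 1: -2*e1 - 1/6*e2 + 10/3*e3 - 1/2*e4 + 25/12*e14 - 5/4*e34 + 5/18*e123 - 5/6*e134
step 2: 5 + 3/2*e1 + 5/12*e2 - 89/10*e3 - 1/10*e12 + 3*e13 + 601/30*e14 + 2/5*e24 - 12*e34
Answer: 5 + 3/2*e1 + 5/12*e2 - 89/10*e3 - 1/10*e12 + 3*e13 + 601/30*e14 + 2/5*e24 - 12*e34


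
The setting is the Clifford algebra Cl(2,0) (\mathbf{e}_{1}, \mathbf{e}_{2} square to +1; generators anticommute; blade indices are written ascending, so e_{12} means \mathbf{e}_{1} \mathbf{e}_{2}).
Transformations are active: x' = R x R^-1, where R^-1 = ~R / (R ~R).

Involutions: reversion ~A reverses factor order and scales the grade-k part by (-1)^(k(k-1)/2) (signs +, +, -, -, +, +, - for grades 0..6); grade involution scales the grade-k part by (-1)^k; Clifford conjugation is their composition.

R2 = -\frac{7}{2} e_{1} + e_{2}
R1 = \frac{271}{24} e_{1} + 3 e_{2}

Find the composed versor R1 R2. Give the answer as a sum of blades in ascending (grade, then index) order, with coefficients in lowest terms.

Distribute over the terms of R1 (each basis-blade product reordered to ascending indices, repeated generators contracted through their squares):
(\frac{271}{24} e_{1}) R2 = -\frac{1897}{48} + \frac{271}{24} e_{12}
(3 e_{2}) R2 = 3 + \frac{21}{2} e_{12}
Summing the partial products and collecting blades:
Answer: -\frac{1753}{48} + \frac{523}{24} e_{12}


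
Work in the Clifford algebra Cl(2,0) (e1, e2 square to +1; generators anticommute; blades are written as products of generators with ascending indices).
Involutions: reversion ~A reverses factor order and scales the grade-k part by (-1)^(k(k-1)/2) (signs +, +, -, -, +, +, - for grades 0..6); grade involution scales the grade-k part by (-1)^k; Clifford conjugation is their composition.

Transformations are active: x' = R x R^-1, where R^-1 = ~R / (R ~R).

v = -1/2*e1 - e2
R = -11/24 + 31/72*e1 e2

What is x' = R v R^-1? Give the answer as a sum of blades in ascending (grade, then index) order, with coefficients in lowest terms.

~R = -11/24 - 31/72*e1 e2, and R ~R = 1025/2592, so R^-1 = ~R / (1025/2592).
R v = -29/144*e1 + 97/144*e2
Answer: 991/1025*e1 - 1151/2050*e2


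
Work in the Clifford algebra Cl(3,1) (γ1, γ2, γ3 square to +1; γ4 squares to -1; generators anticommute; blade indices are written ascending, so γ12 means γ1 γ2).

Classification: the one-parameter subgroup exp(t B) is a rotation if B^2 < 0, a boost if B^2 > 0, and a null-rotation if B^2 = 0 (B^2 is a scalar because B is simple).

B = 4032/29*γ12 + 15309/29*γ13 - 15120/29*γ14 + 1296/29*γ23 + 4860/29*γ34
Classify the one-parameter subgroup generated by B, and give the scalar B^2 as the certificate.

B^2 term by term: the squares give (4032/29)^2*(γ12)^2 + (15309/29)^2*(γ13)^2 + (-15120/29)^2*(γ14)^2 + (1296/29)^2*(γ23)^2 + (4860/29)^2*(γ34)^2 = 16257024/841*(-1) + 234365481/841*(-1) + 228614400/841*(+1) + 1679616/841*(-1) + 23619600/841*(+1) = -81 (each basis 2-blade squares to minus the product of its generators' squares); cross terms between blades sharing an index anticommute and cancel; the commuting (index-disjoint) pairs give grade-4 terms 2*c*c'*(blade product), which cancel blade by blade — γ1234: 39191040/841 - 39191040/841 = 0 — confirming B is simple. So B^2 = -81.
Answer: rotation, certificate B^2 = -81. One invariant decides it: the square -81 survives every conjugation, and its sign is exactly the classification.
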